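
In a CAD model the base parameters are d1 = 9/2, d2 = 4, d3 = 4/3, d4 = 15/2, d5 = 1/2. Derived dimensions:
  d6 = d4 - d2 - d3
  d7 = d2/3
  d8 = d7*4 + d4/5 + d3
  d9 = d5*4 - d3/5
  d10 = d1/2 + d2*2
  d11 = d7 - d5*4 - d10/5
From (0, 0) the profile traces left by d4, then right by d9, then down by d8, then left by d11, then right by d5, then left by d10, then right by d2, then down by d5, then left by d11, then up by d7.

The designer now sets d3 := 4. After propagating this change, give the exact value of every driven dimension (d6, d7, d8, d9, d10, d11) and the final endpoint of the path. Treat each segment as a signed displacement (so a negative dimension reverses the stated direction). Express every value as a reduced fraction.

Apply edit: d3 := 4
  d6 = d4 - d2 - d3 = -1/2
  d7 = d2/3 = 4/3
  d8 = d7*4 + d4/5 + d3 = 65/6
  d9 = d5*4 - d3/5 = 6/5
  d10 = d1/2 + d2*2 = 41/4
  d11 = d7 - d5*4 - d10/5 = -163/60
Walk from origin (0, 0):
  seg 1: left by d4 = 15/2 → (-15/2, 0)
  seg 2: right by d9 = 6/5 → (-63/10, 0)
  seg 3: down by d8 = 65/6 → (-63/10, -65/6)
  seg 4: left by d11 = -163/60 → (-43/12, -65/6)
  seg 5: right by d5 = 1/2 → (-37/12, -65/6)
  seg 6: left by d10 = 41/4 → (-40/3, -65/6)
  seg 7: right by d2 = 4 → (-28/3, -65/6)
  seg 8: down by d5 = 1/2 → (-28/3, -34/3)
  seg 9: left by d11 = -163/60 → (-397/60, -34/3)
  seg 10: up by d7 = 4/3 → (-397/60, -10)

d6 = -1/2
d7 = 4/3
d8 = 65/6
d9 = 6/5
d10 = 41/4
d11 = -163/60
endpoint = (-397/60, -10)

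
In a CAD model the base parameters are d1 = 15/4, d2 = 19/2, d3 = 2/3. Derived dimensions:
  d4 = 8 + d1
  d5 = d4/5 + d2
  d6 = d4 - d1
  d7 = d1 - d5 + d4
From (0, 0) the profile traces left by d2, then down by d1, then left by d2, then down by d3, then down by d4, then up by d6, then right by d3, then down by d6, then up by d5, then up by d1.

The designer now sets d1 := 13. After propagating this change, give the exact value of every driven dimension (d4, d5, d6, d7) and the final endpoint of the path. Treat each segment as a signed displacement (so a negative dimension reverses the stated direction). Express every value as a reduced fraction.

d4 = 21
d5 = 137/10
d6 = 8
d7 = 203/10
endpoint = (-55/3, -239/30)

Apply edit: d1 := 13
  d4 = 8 + d1 = 21
  d5 = d4/5 + d2 = 137/10
  d6 = d4 - d1 = 8
  d7 = d1 - d5 + d4 = 203/10
Walk from origin (0, 0):
  seg 1: left by d2 = 19/2 → (-19/2, 0)
  seg 2: down by d1 = 13 → (-19/2, -13)
  seg 3: left by d2 = 19/2 → (-19, -13)
  seg 4: down by d3 = 2/3 → (-19, -41/3)
  seg 5: down by d4 = 21 → (-19, -104/3)
  seg 6: up by d6 = 8 → (-19, -80/3)
  seg 7: right by d3 = 2/3 → (-55/3, -80/3)
  seg 8: down by d6 = 8 → (-55/3, -104/3)
  seg 9: up by d5 = 137/10 → (-55/3, -629/30)
  seg 10: up by d1 = 13 → (-55/3, -239/30)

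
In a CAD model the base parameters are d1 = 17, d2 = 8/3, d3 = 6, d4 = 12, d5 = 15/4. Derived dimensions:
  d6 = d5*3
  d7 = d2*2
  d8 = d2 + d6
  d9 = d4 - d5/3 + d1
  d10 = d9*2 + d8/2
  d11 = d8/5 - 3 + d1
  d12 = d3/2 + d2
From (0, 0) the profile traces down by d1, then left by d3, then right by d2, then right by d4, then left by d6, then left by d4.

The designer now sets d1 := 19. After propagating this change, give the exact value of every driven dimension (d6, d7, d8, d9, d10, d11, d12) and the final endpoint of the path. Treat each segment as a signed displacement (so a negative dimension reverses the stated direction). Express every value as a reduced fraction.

Apply edit: d1 := 19
  d6 = d5*3 = 45/4
  d7 = d2*2 = 16/3
  d8 = d2 + d6 = 167/12
  d9 = d4 - d5/3 + d1 = 119/4
  d10 = d9*2 + d8/2 = 1595/24
  d11 = d8/5 - 3 + d1 = 1127/60
  d12 = d3/2 + d2 = 17/3
Walk from origin (0, 0):
  seg 1: down by d1 = 19 → (0, -19)
  seg 2: left by d3 = 6 → (-6, -19)
  seg 3: right by d2 = 8/3 → (-10/3, -19)
  seg 4: right by d4 = 12 → (26/3, -19)
  seg 5: left by d6 = 45/4 → (-31/12, -19)
  seg 6: left by d4 = 12 → (-175/12, -19)

d6 = 45/4
d7 = 16/3
d8 = 167/12
d9 = 119/4
d10 = 1595/24
d11 = 1127/60
d12 = 17/3
endpoint = (-175/12, -19)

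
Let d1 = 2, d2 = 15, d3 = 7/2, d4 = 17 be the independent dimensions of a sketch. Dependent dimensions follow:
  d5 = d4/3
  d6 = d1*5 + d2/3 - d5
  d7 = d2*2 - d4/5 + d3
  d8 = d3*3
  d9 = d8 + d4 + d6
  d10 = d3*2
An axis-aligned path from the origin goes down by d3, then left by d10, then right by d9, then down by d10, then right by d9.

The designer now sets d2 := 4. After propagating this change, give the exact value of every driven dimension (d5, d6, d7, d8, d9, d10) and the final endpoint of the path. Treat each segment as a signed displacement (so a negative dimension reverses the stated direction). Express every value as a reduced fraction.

Apply edit: d2 := 4
  d5 = d4/3 = 17/3
  d6 = d1*5 + d2/3 - d5 = 17/3
  d7 = d2*2 - d4/5 + d3 = 81/10
  d8 = d3*3 = 21/2
  d9 = d8 + d4 + d6 = 199/6
  d10 = d3*2 = 7
Walk from origin (0, 0):
  seg 1: down by d3 = 7/2 → (0, -7/2)
  seg 2: left by d10 = 7 → (-7, -7/2)
  seg 3: right by d9 = 199/6 → (157/6, -7/2)
  seg 4: down by d10 = 7 → (157/6, -21/2)
  seg 5: right by d9 = 199/6 → (178/3, -21/2)

d5 = 17/3
d6 = 17/3
d7 = 81/10
d8 = 21/2
d9 = 199/6
d10 = 7
endpoint = (178/3, -21/2)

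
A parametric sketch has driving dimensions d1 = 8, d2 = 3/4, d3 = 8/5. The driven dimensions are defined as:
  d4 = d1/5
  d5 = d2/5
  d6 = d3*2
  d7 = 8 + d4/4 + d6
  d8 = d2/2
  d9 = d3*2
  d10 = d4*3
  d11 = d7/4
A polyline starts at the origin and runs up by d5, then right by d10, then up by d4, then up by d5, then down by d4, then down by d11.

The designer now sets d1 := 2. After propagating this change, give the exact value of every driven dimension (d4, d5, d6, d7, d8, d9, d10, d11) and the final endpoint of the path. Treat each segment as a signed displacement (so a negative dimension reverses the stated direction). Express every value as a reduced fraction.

d4 = 2/5
d5 = 3/20
d6 = 16/5
d7 = 113/10
d8 = 3/8
d9 = 16/5
d10 = 6/5
d11 = 113/40
endpoint = (6/5, -101/40)

Apply edit: d1 := 2
  d4 = d1/5 = 2/5
  d5 = d2/5 = 3/20
  d6 = d3*2 = 16/5
  d7 = 8 + d4/4 + d6 = 113/10
  d8 = d2/2 = 3/8
  d9 = d3*2 = 16/5
  d10 = d4*3 = 6/5
  d11 = d7/4 = 113/40
Walk from origin (0, 0):
  seg 1: up by d5 = 3/20 → (0, 3/20)
  seg 2: right by d10 = 6/5 → (6/5, 3/20)
  seg 3: up by d4 = 2/5 → (6/5, 11/20)
  seg 4: up by d5 = 3/20 → (6/5, 7/10)
  seg 5: down by d4 = 2/5 → (6/5, 3/10)
  seg 6: down by d11 = 113/40 → (6/5, -101/40)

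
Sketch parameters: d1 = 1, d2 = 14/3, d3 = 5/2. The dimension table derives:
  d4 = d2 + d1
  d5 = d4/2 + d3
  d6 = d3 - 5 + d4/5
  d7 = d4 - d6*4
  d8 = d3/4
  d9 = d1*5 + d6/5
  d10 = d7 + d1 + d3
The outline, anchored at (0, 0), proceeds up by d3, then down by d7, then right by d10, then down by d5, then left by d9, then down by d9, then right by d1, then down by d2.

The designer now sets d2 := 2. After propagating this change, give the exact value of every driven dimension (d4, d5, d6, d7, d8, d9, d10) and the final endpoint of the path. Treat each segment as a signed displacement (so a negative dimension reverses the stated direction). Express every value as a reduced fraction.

Apply edit: d2 := 2
  d4 = d2 + d1 = 3
  d5 = d4/2 + d3 = 4
  d6 = d3 - 5 + d4/5 = -19/10
  d7 = d4 - d6*4 = 53/5
  d8 = d3/4 = 5/8
  d9 = d1*5 + d6/5 = 231/50
  d10 = d7 + d1 + d3 = 141/10
Walk from origin (0, 0):
  seg 1: up by d3 = 5/2 → (0, 5/2)
  seg 2: down by d7 = 53/5 → (0, -81/10)
  seg 3: right by d10 = 141/10 → (141/10, -81/10)
  seg 4: down by d5 = 4 → (141/10, -121/10)
  seg 5: left by d9 = 231/50 → (237/25, -121/10)
  seg 6: down by d9 = 231/50 → (237/25, -418/25)
  seg 7: right by d1 = 1 → (262/25, -418/25)
  seg 8: down by d2 = 2 → (262/25, -468/25)

d4 = 3
d5 = 4
d6 = -19/10
d7 = 53/5
d8 = 5/8
d9 = 231/50
d10 = 141/10
endpoint = (262/25, -468/25)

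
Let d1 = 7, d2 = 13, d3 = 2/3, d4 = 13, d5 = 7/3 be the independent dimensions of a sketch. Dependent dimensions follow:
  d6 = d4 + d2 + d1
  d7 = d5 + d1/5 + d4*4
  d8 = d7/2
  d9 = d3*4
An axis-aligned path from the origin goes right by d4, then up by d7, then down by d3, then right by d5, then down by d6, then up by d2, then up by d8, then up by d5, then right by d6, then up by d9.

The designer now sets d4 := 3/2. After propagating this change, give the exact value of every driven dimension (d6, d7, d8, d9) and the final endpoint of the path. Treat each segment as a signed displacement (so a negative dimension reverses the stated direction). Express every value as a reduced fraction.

d6 = 43/2
d7 = 146/15
d8 = 73/15
d9 = 8/3
endpoint = (76/3, 313/30)

Apply edit: d4 := 3/2
  d6 = d4 + d2 + d1 = 43/2
  d7 = d5 + d1/5 + d4*4 = 146/15
  d8 = d7/2 = 73/15
  d9 = d3*4 = 8/3
Walk from origin (0, 0):
  seg 1: right by d4 = 3/2 → (3/2, 0)
  seg 2: up by d7 = 146/15 → (3/2, 146/15)
  seg 3: down by d3 = 2/3 → (3/2, 136/15)
  seg 4: right by d5 = 7/3 → (23/6, 136/15)
  seg 5: down by d6 = 43/2 → (23/6, -373/30)
  seg 6: up by d2 = 13 → (23/6, 17/30)
  seg 7: up by d8 = 73/15 → (23/6, 163/30)
  seg 8: up by d5 = 7/3 → (23/6, 233/30)
  seg 9: right by d6 = 43/2 → (76/3, 233/30)
  seg 10: up by d9 = 8/3 → (76/3, 313/30)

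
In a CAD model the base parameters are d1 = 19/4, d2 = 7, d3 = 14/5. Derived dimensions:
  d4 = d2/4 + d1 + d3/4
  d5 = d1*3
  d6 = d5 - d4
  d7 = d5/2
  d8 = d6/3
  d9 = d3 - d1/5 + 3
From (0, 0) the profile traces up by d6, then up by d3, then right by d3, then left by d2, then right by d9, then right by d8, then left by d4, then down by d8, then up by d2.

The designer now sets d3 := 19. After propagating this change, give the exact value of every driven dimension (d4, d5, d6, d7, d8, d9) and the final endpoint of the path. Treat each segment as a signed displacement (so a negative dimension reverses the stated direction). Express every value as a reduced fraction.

d4 = 45/4
d5 = 57/4
d6 = 3
d7 = 57/8
d8 = 1
d9 = 421/20
endpoint = (114/5, 28)

Apply edit: d3 := 19
  d4 = d2/4 + d1 + d3/4 = 45/4
  d5 = d1*3 = 57/4
  d6 = d5 - d4 = 3
  d7 = d5/2 = 57/8
  d8 = d6/3 = 1
  d9 = d3 - d1/5 + 3 = 421/20
Walk from origin (0, 0):
  seg 1: up by d6 = 3 → (0, 3)
  seg 2: up by d3 = 19 → (0, 22)
  seg 3: right by d3 = 19 → (19, 22)
  seg 4: left by d2 = 7 → (12, 22)
  seg 5: right by d9 = 421/20 → (661/20, 22)
  seg 6: right by d8 = 1 → (681/20, 22)
  seg 7: left by d4 = 45/4 → (114/5, 22)
  seg 8: down by d8 = 1 → (114/5, 21)
  seg 9: up by d2 = 7 → (114/5, 28)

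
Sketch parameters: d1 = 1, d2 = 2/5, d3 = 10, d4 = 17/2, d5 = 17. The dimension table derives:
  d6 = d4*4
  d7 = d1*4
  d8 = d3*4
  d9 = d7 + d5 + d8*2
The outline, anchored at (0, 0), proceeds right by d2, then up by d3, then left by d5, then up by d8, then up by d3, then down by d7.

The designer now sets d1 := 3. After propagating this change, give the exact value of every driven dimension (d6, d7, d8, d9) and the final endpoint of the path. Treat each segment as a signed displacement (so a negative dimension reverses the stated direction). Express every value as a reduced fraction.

Apply edit: d1 := 3
  d6 = d4*4 = 34
  d7 = d1*4 = 12
  d8 = d3*4 = 40
  d9 = d7 + d5 + d8*2 = 109
Walk from origin (0, 0):
  seg 1: right by d2 = 2/5 → (2/5, 0)
  seg 2: up by d3 = 10 → (2/5, 10)
  seg 3: left by d5 = 17 → (-83/5, 10)
  seg 4: up by d8 = 40 → (-83/5, 50)
  seg 5: up by d3 = 10 → (-83/5, 60)
  seg 6: down by d7 = 12 → (-83/5, 48)

d6 = 34
d7 = 12
d8 = 40
d9 = 109
endpoint = (-83/5, 48)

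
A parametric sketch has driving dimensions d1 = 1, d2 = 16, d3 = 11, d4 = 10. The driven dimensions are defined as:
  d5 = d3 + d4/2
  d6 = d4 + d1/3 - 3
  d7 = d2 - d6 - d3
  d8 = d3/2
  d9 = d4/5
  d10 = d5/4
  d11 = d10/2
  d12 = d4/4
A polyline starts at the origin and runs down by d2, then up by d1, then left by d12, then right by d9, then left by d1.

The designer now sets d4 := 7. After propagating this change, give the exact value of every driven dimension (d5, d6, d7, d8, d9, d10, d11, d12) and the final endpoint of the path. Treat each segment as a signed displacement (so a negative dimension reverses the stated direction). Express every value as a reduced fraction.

Apply edit: d4 := 7
  d5 = d3 + d4/2 = 29/2
  d6 = d4 + d1/3 - 3 = 13/3
  d7 = d2 - d6 - d3 = 2/3
  d8 = d3/2 = 11/2
  d9 = d4/5 = 7/5
  d10 = d5/4 = 29/8
  d11 = d10/2 = 29/16
  d12 = d4/4 = 7/4
Walk from origin (0, 0):
  seg 1: down by d2 = 16 → (0, -16)
  seg 2: up by d1 = 1 → (0, -15)
  seg 3: left by d12 = 7/4 → (-7/4, -15)
  seg 4: right by d9 = 7/5 → (-7/20, -15)
  seg 5: left by d1 = 1 → (-27/20, -15)

d5 = 29/2
d6 = 13/3
d7 = 2/3
d8 = 11/2
d9 = 7/5
d10 = 29/8
d11 = 29/16
d12 = 7/4
endpoint = (-27/20, -15)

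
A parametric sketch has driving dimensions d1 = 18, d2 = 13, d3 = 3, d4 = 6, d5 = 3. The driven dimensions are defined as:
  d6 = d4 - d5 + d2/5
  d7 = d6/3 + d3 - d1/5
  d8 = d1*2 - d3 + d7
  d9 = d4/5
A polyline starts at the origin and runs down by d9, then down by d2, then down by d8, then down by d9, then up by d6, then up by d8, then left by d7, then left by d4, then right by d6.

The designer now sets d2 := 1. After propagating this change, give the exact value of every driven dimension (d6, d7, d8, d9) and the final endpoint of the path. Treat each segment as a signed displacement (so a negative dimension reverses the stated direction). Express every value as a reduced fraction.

Apply edit: d2 := 1
  d6 = d4 - d5 + d2/5 = 16/5
  d7 = d6/3 + d3 - d1/5 = 7/15
  d8 = d1*2 - d3 + d7 = 502/15
  d9 = d4/5 = 6/5
Walk from origin (0, 0):
  seg 1: down by d9 = 6/5 → (0, -6/5)
  seg 2: down by d2 = 1 → (0, -11/5)
  seg 3: down by d8 = 502/15 → (0, -107/3)
  seg 4: down by d9 = 6/5 → (0, -553/15)
  seg 5: up by d6 = 16/5 → (0, -101/3)
  seg 6: up by d8 = 502/15 → (0, -1/5)
  seg 7: left by d7 = 7/15 → (-7/15, -1/5)
  seg 8: left by d4 = 6 → (-97/15, -1/5)
  seg 9: right by d6 = 16/5 → (-49/15, -1/5)

d6 = 16/5
d7 = 7/15
d8 = 502/15
d9 = 6/5
endpoint = (-49/15, -1/5)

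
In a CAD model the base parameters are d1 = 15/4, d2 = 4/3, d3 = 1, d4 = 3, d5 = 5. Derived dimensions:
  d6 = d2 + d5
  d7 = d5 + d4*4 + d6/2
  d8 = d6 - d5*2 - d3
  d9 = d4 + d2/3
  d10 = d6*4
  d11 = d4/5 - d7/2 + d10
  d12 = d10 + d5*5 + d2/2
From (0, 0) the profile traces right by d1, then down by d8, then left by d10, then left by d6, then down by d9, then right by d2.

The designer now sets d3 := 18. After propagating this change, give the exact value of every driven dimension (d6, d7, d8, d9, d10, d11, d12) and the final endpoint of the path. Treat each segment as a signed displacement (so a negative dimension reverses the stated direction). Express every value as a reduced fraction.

d6 = 19/3
d7 = 121/6
d8 = -65/3
d9 = 31/9
d10 = 76/3
d11 = 317/20
d12 = 51
endpoint = (-319/12, 164/9)

Apply edit: d3 := 18
  d6 = d2 + d5 = 19/3
  d7 = d5 + d4*4 + d6/2 = 121/6
  d8 = d6 - d5*2 - d3 = -65/3
  d9 = d4 + d2/3 = 31/9
  d10 = d6*4 = 76/3
  d11 = d4/5 - d7/2 + d10 = 317/20
  d12 = d10 + d5*5 + d2/2 = 51
Walk from origin (0, 0):
  seg 1: right by d1 = 15/4 → (15/4, 0)
  seg 2: down by d8 = -65/3 → (15/4, 65/3)
  seg 3: left by d10 = 76/3 → (-259/12, 65/3)
  seg 4: left by d6 = 19/3 → (-335/12, 65/3)
  seg 5: down by d9 = 31/9 → (-335/12, 164/9)
  seg 6: right by d2 = 4/3 → (-319/12, 164/9)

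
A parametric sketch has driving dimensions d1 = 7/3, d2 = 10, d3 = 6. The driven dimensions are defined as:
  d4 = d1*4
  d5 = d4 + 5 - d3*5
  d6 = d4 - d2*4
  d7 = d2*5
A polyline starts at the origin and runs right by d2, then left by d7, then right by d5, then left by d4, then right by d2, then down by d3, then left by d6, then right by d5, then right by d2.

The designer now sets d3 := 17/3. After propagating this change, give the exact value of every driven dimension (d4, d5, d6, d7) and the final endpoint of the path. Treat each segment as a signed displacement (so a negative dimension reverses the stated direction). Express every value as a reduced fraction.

Apply edit: d3 := 17/3
  d4 = d1*4 = 28/3
  d5 = d4 + 5 - d3*5 = -14
  d6 = d4 - d2*4 = -92/3
  d7 = d2*5 = 50
Walk from origin (0, 0):
  seg 1: right by d2 = 10 → (10, 0)
  seg 2: left by d7 = 50 → (-40, 0)
  seg 3: right by d5 = -14 → (-54, 0)
  seg 4: left by d4 = 28/3 → (-190/3, 0)
  seg 5: right by d2 = 10 → (-160/3, 0)
  seg 6: down by d3 = 17/3 → (-160/3, -17/3)
  seg 7: left by d6 = -92/3 → (-68/3, -17/3)
  seg 8: right by d5 = -14 → (-110/3, -17/3)
  seg 9: right by d2 = 10 → (-80/3, -17/3)

d4 = 28/3
d5 = -14
d6 = -92/3
d7 = 50
endpoint = (-80/3, -17/3)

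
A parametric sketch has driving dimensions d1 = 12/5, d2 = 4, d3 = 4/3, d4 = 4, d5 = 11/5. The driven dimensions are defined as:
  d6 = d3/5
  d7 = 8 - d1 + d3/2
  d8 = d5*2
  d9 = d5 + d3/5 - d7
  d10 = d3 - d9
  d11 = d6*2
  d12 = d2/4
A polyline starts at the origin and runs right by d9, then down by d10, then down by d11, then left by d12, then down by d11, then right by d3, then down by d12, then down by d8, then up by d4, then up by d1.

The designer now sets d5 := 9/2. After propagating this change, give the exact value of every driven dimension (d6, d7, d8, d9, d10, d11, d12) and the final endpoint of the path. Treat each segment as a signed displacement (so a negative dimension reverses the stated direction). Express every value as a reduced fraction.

Apply edit: d5 := 9/2
  d6 = d3/5 = 4/15
  d7 = 8 - d1 + d3/2 = 94/15
  d8 = d5*2 = 9
  d9 = d5 + d3/5 - d7 = -3/2
  d10 = d3 - d9 = 17/6
  d11 = d6*2 = 8/15
  d12 = d2/4 = 1
Walk from origin (0, 0):
  seg 1: right by d9 = -3/2 → (-3/2, 0)
  seg 2: down by d10 = 17/6 → (-3/2, -17/6)
  seg 3: down by d11 = 8/15 → (-3/2, -101/30)
  seg 4: left by d12 = 1 → (-5/2, -101/30)
  seg 5: down by d11 = 8/15 → (-5/2, -39/10)
  seg 6: right by d3 = 4/3 → (-7/6, -39/10)
  seg 7: down by d12 = 1 → (-7/6, -49/10)
  seg 8: down by d8 = 9 → (-7/6, -139/10)
  seg 9: up by d4 = 4 → (-7/6, -99/10)
  seg 10: up by d1 = 12/5 → (-7/6, -15/2)

d6 = 4/15
d7 = 94/15
d8 = 9
d9 = -3/2
d10 = 17/6
d11 = 8/15
d12 = 1
endpoint = (-7/6, -15/2)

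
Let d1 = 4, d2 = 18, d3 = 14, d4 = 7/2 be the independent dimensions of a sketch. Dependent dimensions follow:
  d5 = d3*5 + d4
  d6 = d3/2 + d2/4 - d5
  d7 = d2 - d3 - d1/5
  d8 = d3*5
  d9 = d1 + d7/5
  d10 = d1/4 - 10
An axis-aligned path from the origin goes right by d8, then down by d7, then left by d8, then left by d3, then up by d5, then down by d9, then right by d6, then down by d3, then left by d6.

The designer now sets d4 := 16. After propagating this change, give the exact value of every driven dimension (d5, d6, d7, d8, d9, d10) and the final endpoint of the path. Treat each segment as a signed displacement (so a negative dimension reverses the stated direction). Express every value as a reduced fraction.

d5 = 86
d6 = -149/2
d7 = 16/5
d8 = 70
d9 = 116/25
d10 = -9
endpoint = (-14, 1604/25)

Apply edit: d4 := 16
  d5 = d3*5 + d4 = 86
  d6 = d3/2 + d2/4 - d5 = -149/2
  d7 = d2 - d3 - d1/5 = 16/5
  d8 = d3*5 = 70
  d9 = d1 + d7/5 = 116/25
  d10 = d1/4 - 10 = -9
Walk from origin (0, 0):
  seg 1: right by d8 = 70 → (70, 0)
  seg 2: down by d7 = 16/5 → (70, -16/5)
  seg 3: left by d8 = 70 → (0, -16/5)
  seg 4: left by d3 = 14 → (-14, -16/5)
  seg 5: up by d5 = 86 → (-14, 414/5)
  seg 6: down by d9 = 116/25 → (-14, 1954/25)
  seg 7: right by d6 = -149/2 → (-177/2, 1954/25)
  seg 8: down by d3 = 14 → (-177/2, 1604/25)
  seg 9: left by d6 = -149/2 → (-14, 1604/25)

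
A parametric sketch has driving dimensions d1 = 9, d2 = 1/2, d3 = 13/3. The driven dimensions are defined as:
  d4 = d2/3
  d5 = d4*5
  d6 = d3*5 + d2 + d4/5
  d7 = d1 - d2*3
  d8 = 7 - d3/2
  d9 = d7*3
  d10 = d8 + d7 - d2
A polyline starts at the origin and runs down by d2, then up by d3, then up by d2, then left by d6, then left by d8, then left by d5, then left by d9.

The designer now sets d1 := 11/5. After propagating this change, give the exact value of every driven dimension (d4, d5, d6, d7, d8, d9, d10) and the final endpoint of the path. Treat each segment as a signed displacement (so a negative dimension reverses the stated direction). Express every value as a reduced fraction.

Apply edit: d1 := 11/5
  d4 = d2/3 = 1/6
  d5 = d4*5 = 5/6
  d6 = d3*5 + d2 + d4/5 = 111/5
  d7 = d1 - d2*3 = 7/10
  d8 = 7 - d3/2 = 29/6
  d9 = d7*3 = 21/10
  d10 = d8 + d7 - d2 = 151/30
Walk from origin (0, 0):
  seg 1: down by d2 = 1/2 → (0, -1/2)
  seg 2: up by d3 = 13/3 → (0, 23/6)
  seg 3: up by d2 = 1/2 → (0, 13/3)
  seg 4: left by d6 = 111/5 → (-111/5, 13/3)
  seg 5: left by d8 = 29/6 → (-811/30, 13/3)
  seg 6: left by d5 = 5/6 → (-418/15, 13/3)
  seg 7: left by d9 = 21/10 → (-899/30, 13/3)

d4 = 1/6
d5 = 5/6
d6 = 111/5
d7 = 7/10
d8 = 29/6
d9 = 21/10
d10 = 151/30
endpoint = (-899/30, 13/3)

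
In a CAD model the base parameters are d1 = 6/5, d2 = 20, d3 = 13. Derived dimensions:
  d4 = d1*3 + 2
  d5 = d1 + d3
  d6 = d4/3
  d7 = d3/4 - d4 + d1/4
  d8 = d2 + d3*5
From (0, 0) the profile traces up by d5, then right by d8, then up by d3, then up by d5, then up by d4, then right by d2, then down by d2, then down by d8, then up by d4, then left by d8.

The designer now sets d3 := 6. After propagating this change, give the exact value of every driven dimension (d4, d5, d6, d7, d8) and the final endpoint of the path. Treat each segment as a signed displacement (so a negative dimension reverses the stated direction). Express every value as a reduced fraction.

Apply edit: d3 := 6
  d4 = d1*3 + 2 = 28/5
  d5 = d1 + d3 = 36/5
  d6 = d4/3 = 28/15
  d7 = d3/4 - d4 + d1/4 = -19/5
  d8 = d2 + d3*5 = 50
Walk from origin (0, 0):
  seg 1: up by d5 = 36/5 → (0, 36/5)
  seg 2: right by d8 = 50 → (50, 36/5)
  seg 3: up by d3 = 6 → (50, 66/5)
  seg 4: up by d5 = 36/5 → (50, 102/5)
  seg 5: up by d4 = 28/5 → (50, 26)
  seg 6: right by d2 = 20 → (70, 26)
  seg 7: down by d2 = 20 → (70, 6)
  seg 8: down by d8 = 50 → (70, -44)
  seg 9: up by d4 = 28/5 → (70, -192/5)
  seg 10: left by d8 = 50 → (20, -192/5)

d4 = 28/5
d5 = 36/5
d6 = 28/15
d7 = -19/5
d8 = 50
endpoint = (20, -192/5)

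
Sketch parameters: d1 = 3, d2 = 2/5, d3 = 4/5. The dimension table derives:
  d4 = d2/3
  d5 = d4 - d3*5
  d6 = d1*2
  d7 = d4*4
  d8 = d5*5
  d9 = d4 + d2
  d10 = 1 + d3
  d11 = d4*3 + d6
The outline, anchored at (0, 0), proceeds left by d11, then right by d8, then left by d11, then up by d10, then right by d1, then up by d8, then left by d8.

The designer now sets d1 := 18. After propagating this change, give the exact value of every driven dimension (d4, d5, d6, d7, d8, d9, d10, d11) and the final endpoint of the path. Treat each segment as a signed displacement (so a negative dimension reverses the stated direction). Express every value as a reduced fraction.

d4 = 2/15
d5 = -58/15
d6 = 36
d7 = 8/15
d8 = -58/3
d9 = 8/15
d10 = 9/5
d11 = 182/5
endpoint = (-274/5, -263/15)

Apply edit: d1 := 18
  d4 = d2/3 = 2/15
  d5 = d4 - d3*5 = -58/15
  d6 = d1*2 = 36
  d7 = d4*4 = 8/15
  d8 = d5*5 = -58/3
  d9 = d4 + d2 = 8/15
  d10 = 1 + d3 = 9/5
  d11 = d4*3 + d6 = 182/5
Walk from origin (0, 0):
  seg 1: left by d11 = 182/5 → (-182/5, 0)
  seg 2: right by d8 = -58/3 → (-836/15, 0)
  seg 3: left by d11 = 182/5 → (-1382/15, 0)
  seg 4: up by d10 = 9/5 → (-1382/15, 9/5)
  seg 5: right by d1 = 18 → (-1112/15, 9/5)
  seg 6: up by d8 = -58/3 → (-1112/15, -263/15)
  seg 7: left by d8 = -58/3 → (-274/5, -263/15)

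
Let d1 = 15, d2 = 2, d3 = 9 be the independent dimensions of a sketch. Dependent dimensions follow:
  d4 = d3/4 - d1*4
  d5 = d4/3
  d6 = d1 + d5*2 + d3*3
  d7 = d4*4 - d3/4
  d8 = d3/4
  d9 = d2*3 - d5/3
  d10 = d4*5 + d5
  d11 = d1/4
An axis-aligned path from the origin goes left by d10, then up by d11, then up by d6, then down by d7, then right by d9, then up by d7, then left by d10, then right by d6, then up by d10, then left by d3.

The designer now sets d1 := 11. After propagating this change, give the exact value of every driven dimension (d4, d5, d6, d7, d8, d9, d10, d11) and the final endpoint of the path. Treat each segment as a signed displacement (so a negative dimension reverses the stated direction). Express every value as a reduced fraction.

d4 = -167/4
d5 = -167/12
d6 = 61/6
d7 = -677/4
d8 = 9/4
d9 = 383/36
d10 = -668/3
d11 = 11/4
endpoint = (16457/36, -839/4)

Apply edit: d1 := 11
  d4 = d3/4 - d1*4 = -167/4
  d5 = d4/3 = -167/12
  d6 = d1 + d5*2 + d3*3 = 61/6
  d7 = d4*4 - d3/4 = -677/4
  d8 = d3/4 = 9/4
  d9 = d2*3 - d5/3 = 383/36
  d10 = d4*5 + d5 = -668/3
  d11 = d1/4 = 11/4
Walk from origin (0, 0):
  seg 1: left by d10 = -668/3 → (668/3, 0)
  seg 2: up by d11 = 11/4 → (668/3, 11/4)
  seg 3: up by d6 = 61/6 → (668/3, 155/12)
  seg 4: down by d7 = -677/4 → (668/3, 1093/6)
  seg 5: right by d9 = 383/36 → (8399/36, 1093/6)
  seg 6: up by d7 = -677/4 → (8399/36, 155/12)
  seg 7: left by d10 = -668/3 → (16415/36, 155/12)
  seg 8: right by d6 = 61/6 → (16781/36, 155/12)
  seg 9: up by d10 = -668/3 → (16781/36, -839/4)
  seg 10: left by d3 = 9 → (16457/36, -839/4)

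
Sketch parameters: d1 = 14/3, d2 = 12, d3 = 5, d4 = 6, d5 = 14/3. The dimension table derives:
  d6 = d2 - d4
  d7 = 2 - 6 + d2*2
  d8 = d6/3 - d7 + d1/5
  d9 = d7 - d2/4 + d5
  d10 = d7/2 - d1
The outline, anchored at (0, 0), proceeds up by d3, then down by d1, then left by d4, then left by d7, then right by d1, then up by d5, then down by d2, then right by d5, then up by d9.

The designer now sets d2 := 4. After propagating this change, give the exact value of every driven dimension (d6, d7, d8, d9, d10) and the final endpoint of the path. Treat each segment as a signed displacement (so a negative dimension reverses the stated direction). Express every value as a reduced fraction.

d6 = -2
d7 = 4
d8 = -56/15
d9 = 23/3
d10 = -8/3
endpoint = (-2/3, 26/3)

Apply edit: d2 := 4
  d6 = d2 - d4 = -2
  d7 = 2 - 6 + d2*2 = 4
  d8 = d6/3 - d7 + d1/5 = -56/15
  d9 = d7 - d2/4 + d5 = 23/3
  d10 = d7/2 - d1 = -8/3
Walk from origin (0, 0):
  seg 1: up by d3 = 5 → (0, 5)
  seg 2: down by d1 = 14/3 → (0, 1/3)
  seg 3: left by d4 = 6 → (-6, 1/3)
  seg 4: left by d7 = 4 → (-10, 1/3)
  seg 5: right by d1 = 14/3 → (-16/3, 1/3)
  seg 6: up by d5 = 14/3 → (-16/3, 5)
  seg 7: down by d2 = 4 → (-16/3, 1)
  seg 8: right by d5 = 14/3 → (-2/3, 1)
  seg 9: up by d9 = 23/3 → (-2/3, 26/3)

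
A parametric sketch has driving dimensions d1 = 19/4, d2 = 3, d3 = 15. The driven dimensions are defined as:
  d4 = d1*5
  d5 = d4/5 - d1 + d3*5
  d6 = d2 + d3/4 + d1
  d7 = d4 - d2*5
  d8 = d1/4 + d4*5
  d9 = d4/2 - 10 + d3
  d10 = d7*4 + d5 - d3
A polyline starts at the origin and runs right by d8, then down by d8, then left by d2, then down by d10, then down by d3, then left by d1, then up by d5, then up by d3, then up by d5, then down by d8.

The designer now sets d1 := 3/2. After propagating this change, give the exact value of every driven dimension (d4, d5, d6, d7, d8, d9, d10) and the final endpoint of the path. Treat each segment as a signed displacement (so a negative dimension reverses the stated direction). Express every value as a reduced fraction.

d4 = 15/2
d5 = 75
d6 = 33/4
d7 = -15/2
d8 = 303/8
d9 = 35/4
d10 = 30
endpoint = (267/8, 177/4)

Apply edit: d1 := 3/2
  d4 = d1*5 = 15/2
  d5 = d4/5 - d1 + d3*5 = 75
  d6 = d2 + d3/4 + d1 = 33/4
  d7 = d4 - d2*5 = -15/2
  d8 = d1/4 + d4*5 = 303/8
  d9 = d4/2 - 10 + d3 = 35/4
  d10 = d7*4 + d5 - d3 = 30
Walk from origin (0, 0):
  seg 1: right by d8 = 303/8 → (303/8, 0)
  seg 2: down by d8 = 303/8 → (303/8, -303/8)
  seg 3: left by d2 = 3 → (279/8, -303/8)
  seg 4: down by d10 = 30 → (279/8, -543/8)
  seg 5: down by d3 = 15 → (279/8, -663/8)
  seg 6: left by d1 = 3/2 → (267/8, -663/8)
  seg 7: up by d5 = 75 → (267/8, -63/8)
  seg 8: up by d3 = 15 → (267/8, 57/8)
  seg 9: up by d5 = 75 → (267/8, 657/8)
  seg 10: down by d8 = 303/8 → (267/8, 177/4)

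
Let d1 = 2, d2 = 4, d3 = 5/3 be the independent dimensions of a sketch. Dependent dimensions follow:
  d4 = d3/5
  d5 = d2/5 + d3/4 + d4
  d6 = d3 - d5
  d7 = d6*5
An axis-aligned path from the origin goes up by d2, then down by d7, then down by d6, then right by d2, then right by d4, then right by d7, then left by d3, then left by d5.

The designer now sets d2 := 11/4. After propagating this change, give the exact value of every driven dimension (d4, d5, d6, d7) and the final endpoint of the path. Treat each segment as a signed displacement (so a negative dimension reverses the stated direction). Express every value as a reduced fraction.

d4 = 1/3
d5 = 13/10
d6 = 11/30
d7 = 11/6
endpoint = (39/20, 11/20)

Apply edit: d2 := 11/4
  d4 = d3/5 = 1/3
  d5 = d2/5 + d3/4 + d4 = 13/10
  d6 = d3 - d5 = 11/30
  d7 = d6*5 = 11/6
Walk from origin (0, 0):
  seg 1: up by d2 = 11/4 → (0, 11/4)
  seg 2: down by d7 = 11/6 → (0, 11/12)
  seg 3: down by d6 = 11/30 → (0, 11/20)
  seg 4: right by d2 = 11/4 → (11/4, 11/20)
  seg 5: right by d4 = 1/3 → (37/12, 11/20)
  seg 6: right by d7 = 11/6 → (59/12, 11/20)
  seg 7: left by d3 = 5/3 → (13/4, 11/20)
  seg 8: left by d5 = 13/10 → (39/20, 11/20)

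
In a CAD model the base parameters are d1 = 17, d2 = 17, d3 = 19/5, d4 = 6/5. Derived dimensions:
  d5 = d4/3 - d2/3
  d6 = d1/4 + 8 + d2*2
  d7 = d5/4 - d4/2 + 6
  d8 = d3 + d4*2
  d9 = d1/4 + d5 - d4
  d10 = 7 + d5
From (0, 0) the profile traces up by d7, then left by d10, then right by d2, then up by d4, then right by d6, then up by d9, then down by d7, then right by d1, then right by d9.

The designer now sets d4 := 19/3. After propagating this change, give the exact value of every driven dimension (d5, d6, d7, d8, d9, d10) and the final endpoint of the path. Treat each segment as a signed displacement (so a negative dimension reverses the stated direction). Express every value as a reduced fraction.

Apply edit: d4 := 19/3
  d5 = d4/3 - d2/3 = -32/9
  d6 = d1/4 + 8 + d2*2 = 185/4
  d7 = d5/4 - d4/2 + 6 = 35/18
  d8 = d3 + d4*2 = 247/15
  d9 = d1/4 + d5 - d4 = -203/36
  d10 = 7 + d5 = 31/9
Walk from origin (0, 0):
  seg 1: up by d7 = 35/18 → (0, 35/18)
  seg 2: left by d10 = 31/9 → (-31/9, 35/18)
  seg 3: right by d2 = 17 → (122/9, 35/18)
  seg 4: up by d4 = 19/3 → (122/9, 149/18)
  seg 5: right by d6 = 185/4 → (2153/36, 149/18)
  seg 6: up by d9 = -203/36 → (2153/36, 95/36)
  seg 7: down by d7 = 35/18 → (2153/36, 25/36)
  seg 8: right by d1 = 17 → (2765/36, 25/36)
  seg 9: right by d9 = -203/36 → (427/6, 25/36)

d5 = -32/9
d6 = 185/4
d7 = 35/18
d8 = 247/15
d9 = -203/36
d10 = 31/9
endpoint = (427/6, 25/36)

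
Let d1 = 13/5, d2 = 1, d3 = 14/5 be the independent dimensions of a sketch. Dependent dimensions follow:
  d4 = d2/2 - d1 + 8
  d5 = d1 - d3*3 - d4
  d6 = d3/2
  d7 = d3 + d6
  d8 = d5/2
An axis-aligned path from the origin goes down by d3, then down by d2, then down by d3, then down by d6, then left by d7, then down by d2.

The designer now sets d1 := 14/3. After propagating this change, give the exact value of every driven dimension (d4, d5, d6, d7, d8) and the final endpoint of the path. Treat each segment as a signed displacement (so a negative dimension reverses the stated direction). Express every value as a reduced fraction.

d4 = 23/6
d5 = -227/30
d6 = 7/5
d7 = 21/5
d8 = -227/60
endpoint = (-21/5, -9)

Apply edit: d1 := 14/3
  d4 = d2/2 - d1 + 8 = 23/6
  d5 = d1 - d3*3 - d4 = -227/30
  d6 = d3/2 = 7/5
  d7 = d3 + d6 = 21/5
  d8 = d5/2 = -227/60
Walk from origin (0, 0):
  seg 1: down by d3 = 14/5 → (0, -14/5)
  seg 2: down by d2 = 1 → (0, -19/5)
  seg 3: down by d3 = 14/5 → (0, -33/5)
  seg 4: down by d6 = 7/5 → (0, -8)
  seg 5: left by d7 = 21/5 → (-21/5, -8)
  seg 6: down by d2 = 1 → (-21/5, -9)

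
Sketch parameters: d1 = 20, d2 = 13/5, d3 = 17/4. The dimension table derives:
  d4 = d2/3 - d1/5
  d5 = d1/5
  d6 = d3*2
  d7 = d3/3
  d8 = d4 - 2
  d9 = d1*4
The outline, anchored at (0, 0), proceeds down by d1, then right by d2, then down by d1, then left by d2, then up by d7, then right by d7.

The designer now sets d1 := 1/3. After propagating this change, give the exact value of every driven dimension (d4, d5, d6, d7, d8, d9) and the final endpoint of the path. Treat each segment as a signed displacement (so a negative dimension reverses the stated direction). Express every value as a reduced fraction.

Apply edit: d1 := 1/3
  d4 = d2/3 - d1/5 = 4/5
  d5 = d1/5 = 1/15
  d6 = d3*2 = 17/2
  d7 = d3/3 = 17/12
  d8 = d4 - 2 = -6/5
  d9 = d1*4 = 4/3
Walk from origin (0, 0):
  seg 1: down by d1 = 1/3 → (0, -1/3)
  seg 2: right by d2 = 13/5 → (13/5, -1/3)
  seg 3: down by d1 = 1/3 → (13/5, -2/3)
  seg 4: left by d2 = 13/5 → (0, -2/3)
  seg 5: up by d7 = 17/12 → (0, 3/4)
  seg 6: right by d7 = 17/12 → (17/12, 3/4)

d4 = 4/5
d5 = 1/15
d6 = 17/2
d7 = 17/12
d8 = -6/5
d9 = 4/3
endpoint = (17/12, 3/4)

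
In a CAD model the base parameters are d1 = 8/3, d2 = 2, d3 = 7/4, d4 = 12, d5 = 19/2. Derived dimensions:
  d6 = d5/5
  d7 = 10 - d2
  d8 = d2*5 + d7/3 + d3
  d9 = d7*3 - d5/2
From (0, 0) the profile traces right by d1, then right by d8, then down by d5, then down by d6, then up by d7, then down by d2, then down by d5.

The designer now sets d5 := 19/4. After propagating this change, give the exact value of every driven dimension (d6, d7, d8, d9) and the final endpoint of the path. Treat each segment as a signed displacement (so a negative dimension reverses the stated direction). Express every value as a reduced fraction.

Apply edit: d5 := 19/4
  d6 = d5/5 = 19/20
  d7 = 10 - d2 = 8
  d8 = d2*5 + d7/3 + d3 = 173/12
  d9 = d7*3 - d5/2 = 173/8
Walk from origin (0, 0):
  seg 1: right by d1 = 8/3 → (8/3, 0)
  seg 2: right by d8 = 173/12 → (205/12, 0)
  seg 3: down by d5 = 19/4 → (205/12, -19/4)
  seg 4: down by d6 = 19/20 → (205/12, -57/10)
  seg 5: up by d7 = 8 → (205/12, 23/10)
  seg 6: down by d2 = 2 → (205/12, 3/10)
  seg 7: down by d5 = 19/4 → (205/12, -89/20)

d6 = 19/20
d7 = 8
d8 = 173/12
d9 = 173/8
endpoint = (205/12, -89/20)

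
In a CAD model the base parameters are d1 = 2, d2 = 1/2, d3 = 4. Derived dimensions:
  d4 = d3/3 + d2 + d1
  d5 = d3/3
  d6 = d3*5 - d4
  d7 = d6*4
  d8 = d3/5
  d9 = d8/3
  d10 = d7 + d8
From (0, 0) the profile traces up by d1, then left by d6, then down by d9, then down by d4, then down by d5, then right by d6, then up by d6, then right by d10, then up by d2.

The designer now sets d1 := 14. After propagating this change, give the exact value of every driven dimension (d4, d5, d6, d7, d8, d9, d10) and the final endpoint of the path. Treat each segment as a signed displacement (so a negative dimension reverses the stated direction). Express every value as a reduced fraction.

d4 = 95/6
d5 = 4/3
d6 = 25/6
d7 = 50/3
d8 = 4/5
d9 = 4/15
d10 = 262/15
endpoint = (262/15, 37/30)

Apply edit: d1 := 14
  d4 = d3/3 + d2 + d1 = 95/6
  d5 = d3/3 = 4/3
  d6 = d3*5 - d4 = 25/6
  d7 = d6*4 = 50/3
  d8 = d3/5 = 4/5
  d9 = d8/3 = 4/15
  d10 = d7 + d8 = 262/15
Walk from origin (0, 0):
  seg 1: up by d1 = 14 → (0, 14)
  seg 2: left by d6 = 25/6 → (-25/6, 14)
  seg 3: down by d9 = 4/15 → (-25/6, 206/15)
  seg 4: down by d4 = 95/6 → (-25/6, -21/10)
  seg 5: down by d5 = 4/3 → (-25/6, -103/30)
  seg 6: right by d6 = 25/6 → (0, -103/30)
  seg 7: up by d6 = 25/6 → (0, 11/15)
  seg 8: right by d10 = 262/15 → (262/15, 11/15)
  seg 9: up by d2 = 1/2 → (262/15, 37/30)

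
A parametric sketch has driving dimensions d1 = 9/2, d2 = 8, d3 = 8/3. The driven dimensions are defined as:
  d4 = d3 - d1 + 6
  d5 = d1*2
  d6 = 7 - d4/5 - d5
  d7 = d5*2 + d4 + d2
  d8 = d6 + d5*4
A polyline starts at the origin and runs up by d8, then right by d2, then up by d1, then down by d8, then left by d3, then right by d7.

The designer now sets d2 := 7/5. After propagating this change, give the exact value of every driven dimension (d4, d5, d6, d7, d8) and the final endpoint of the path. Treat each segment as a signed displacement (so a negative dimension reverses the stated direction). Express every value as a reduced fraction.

d4 = 25/6
d5 = 9
d6 = -17/6
d7 = 707/30
d8 = 199/6
endpoint = (223/10, 9/2)

Apply edit: d2 := 7/5
  d4 = d3 - d1 + 6 = 25/6
  d5 = d1*2 = 9
  d6 = 7 - d4/5 - d5 = -17/6
  d7 = d5*2 + d4 + d2 = 707/30
  d8 = d6 + d5*4 = 199/6
Walk from origin (0, 0):
  seg 1: up by d8 = 199/6 → (0, 199/6)
  seg 2: right by d2 = 7/5 → (7/5, 199/6)
  seg 3: up by d1 = 9/2 → (7/5, 113/3)
  seg 4: down by d8 = 199/6 → (7/5, 9/2)
  seg 5: left by d3 = 8/3 → (-19/15, 9/2)
  seg 6: right by d7 = 707/30 → (223/10, 9/2)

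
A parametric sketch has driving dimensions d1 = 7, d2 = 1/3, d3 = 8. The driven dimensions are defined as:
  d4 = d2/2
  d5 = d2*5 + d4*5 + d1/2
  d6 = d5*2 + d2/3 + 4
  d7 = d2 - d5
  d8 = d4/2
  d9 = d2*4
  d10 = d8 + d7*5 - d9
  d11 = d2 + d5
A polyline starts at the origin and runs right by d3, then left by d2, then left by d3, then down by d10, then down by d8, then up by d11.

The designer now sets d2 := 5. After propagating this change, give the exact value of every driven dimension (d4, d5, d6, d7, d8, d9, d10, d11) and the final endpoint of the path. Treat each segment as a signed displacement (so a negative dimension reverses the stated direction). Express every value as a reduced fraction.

d4 = 5/2
d5 = 41
d6 = 263/3
d7 = -36
d8 = 5/4
d9 = 20
d10 = -795/4
d11 = 46
endpoint = (-5, 487/2)

Apply edit: d2 := 5
  d4 = d2/2 = 5/2
  d5 = d2*5 + d4*5 + d1/2 = 41
  d6 = d5*2 + d2/3 + 4 = 263/3
  d7 = d2 - d5 = -36
  d8 = d4/2 = 5/4
  d9 = d2*4 = 20
  d10 = d8 + d7*5 - d9 = -795/4
  d11 = d2 + d5 = 46
Walk from origin (0, 0):
  seg 1: right by d3 = 8 → (8, 0)
  seg 2: left by d2 = 5 → (3, 0)
  seg 3: left by d3 = 8 → (-5, 0)
  seg 4: down by d10 = -795/4 → (-5, 795/4)
  seg 5: down by d8 = 5/4 → (-5, 395/2)
  seg 6: up by d11 = 46 → (-5, 487/2)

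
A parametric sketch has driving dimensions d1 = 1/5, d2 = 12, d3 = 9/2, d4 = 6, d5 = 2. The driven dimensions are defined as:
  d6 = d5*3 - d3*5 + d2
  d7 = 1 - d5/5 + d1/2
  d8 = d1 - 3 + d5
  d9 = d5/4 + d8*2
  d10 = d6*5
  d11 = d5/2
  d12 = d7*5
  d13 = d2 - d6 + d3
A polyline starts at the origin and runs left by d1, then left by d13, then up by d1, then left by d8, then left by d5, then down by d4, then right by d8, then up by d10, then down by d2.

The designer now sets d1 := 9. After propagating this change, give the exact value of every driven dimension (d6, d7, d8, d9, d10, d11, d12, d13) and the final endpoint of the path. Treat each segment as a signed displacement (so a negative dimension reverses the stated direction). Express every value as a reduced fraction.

Apply edit: d1 := 9
  d6 = d5*3 - d3*5 + d2 = -9/2
  d7 = 1 - d5/5 + d1/2 = 51/10
  d8 = d1 - 3 + d5 = 8
  d9 = d5/4 + d8*2 = 33/2
  d10 = d6*5 = -45/2
  d11 = d5/2 = 1
  d12 = d7*5 = 51/2
  d13 = d2 - d6 + d3 = 21
Walk from origin (0, 0):
  seg 1: left by d1 = 9 → (-9, 0)
  seg 2: left by d13 = 21 → (-30, 0)
  seg 3: up by d1 = 9 → (-30, 9)
  seg 4: left by d8 = 8 → (-38, 9)
  seg 5: left by d5 = 2 → (-40, 9)
  seg 6: down by d4 = 6 → (-40, 3)
  seg 7: right by d8 = 8 → (-32, 3)
  seg 8: up by d10 = -45/2 → (-32, -39/2)
  seg 9: down by d2 = 12 → (-32, -63/2)

d6 = -9/2
d7 = 51/10
d8 = 8
d9 = 33/2
d10 = -45/2
d11 = 1
d12 = 51/2
d13 = 21
endpoint = (-32, -63/2)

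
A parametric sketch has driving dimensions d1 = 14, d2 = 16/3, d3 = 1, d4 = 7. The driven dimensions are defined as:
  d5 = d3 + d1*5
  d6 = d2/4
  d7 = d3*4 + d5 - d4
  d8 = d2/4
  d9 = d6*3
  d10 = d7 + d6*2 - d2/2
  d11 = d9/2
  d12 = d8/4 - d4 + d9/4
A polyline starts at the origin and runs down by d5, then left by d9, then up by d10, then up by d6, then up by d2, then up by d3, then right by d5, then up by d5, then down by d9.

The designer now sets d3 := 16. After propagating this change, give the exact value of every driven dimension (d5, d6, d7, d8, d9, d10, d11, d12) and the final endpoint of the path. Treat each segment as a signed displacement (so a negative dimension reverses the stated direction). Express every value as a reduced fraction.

d5 = 86
d6 = 4/3
d7 = 143
d8 = 4/3
d9 = 4
d10 = 143
d11 = 2
d12 = -17/3
endpoint = (82, 485/3)

Apply edit: d3 := 16
  d5 = d3 + d1*5 = 86
  d6 = d2/4 = 4/3
  d7 = d3*4 + d5 - d4 = 143
  d8 = d2/4 = 4/3
  d9 = d6*3 = 4
  d10 = d7 + d6*2 - d2/2 = 143
  d11 = d9/2 = 2
  d12 = d8/4 - d4 + d9/4 = -17/3
Walk from origin (0, 0):
  seg 1: down by d5 = 86 → (0, -86)
  seg 2: left by d9 = 4 → (-4, -86)
  seg 3: up by d10 = 143 → (-4, 57)
  seg 4: up by d6 = 4/3 → (-4, 175/3)
  seg 5: up by d2 = 16/3 → (-4, 191/3)
  seg 6: up by d3 = 16 → (-4, 239/3)
  seg 7: right by d5 = 86 → (82, 239/3)
  seg 8: up by d5 = 86 → (82, 497/3)
  seg 9: down by d9 = 4 → (82, 485/3)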